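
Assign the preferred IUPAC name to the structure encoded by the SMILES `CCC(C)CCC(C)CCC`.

The longest continuous carbon chain has 9 atoms, so the parent hydride is nonane.
The numbering direction is chosen so that the substituent locant set {3,6} is lower than {4,7} at the first point of difference.
That gives methyl groups at C-3 and C-6.
The name is 3,6-dimethylnonane.

3,6-dimethylnonane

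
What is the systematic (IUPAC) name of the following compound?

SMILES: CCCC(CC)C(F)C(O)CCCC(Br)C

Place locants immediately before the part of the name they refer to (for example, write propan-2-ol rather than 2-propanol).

2-bromo-8-ethyl-7-fluoroundecan-6-ol

The longest chain bearing the –OH group is 11 carbons long (undecane).
An alcohol (–OH) is the principal characteristic group, giving the suffix -ol.
Choose the numbering such that the substituent locant set {2,7,8} is lower than {4,5,10} at the first point of difference.
This places the hydroxyl at C-6; a bromo group at C-2; an ethyl group at C-8; a fluoro group at C-7.
The substituents are ordered alphabetically, ignoring any di-/tri- multipliers.
Assembling the pieces gives 2-bromo-8-ethyl-7-fluoroundecan-6-ol.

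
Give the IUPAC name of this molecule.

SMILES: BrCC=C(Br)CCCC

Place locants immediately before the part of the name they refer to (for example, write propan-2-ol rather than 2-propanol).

1,3-dibromohept-2-ene

The longest carbon chain that includes the multiple bond has 7 carbons, so the parent hydride is heptane.
A C=C double bond in the chain gives the infix -ene-.
The numbering direction is chosen so that numbering from this end puts the double bond at C-2 rather than C-5.
With this numbering: the double bond between C-2 and C-3; bromo groups at C-1 and C-3.
Assembling the pieces gives 1,3-dibromohept-2-ene.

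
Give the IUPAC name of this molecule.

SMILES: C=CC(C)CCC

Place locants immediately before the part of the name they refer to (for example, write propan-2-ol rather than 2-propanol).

3-methylhex-1-ene

The longest carbon chain that includes the multiple bond has 6 carbons, so the parent hydride is hexane.
There is one C=C double bond, indicated by the ending -ene.
Choose the numbering such that numbering from this end puts the double bond at C-1 rather than C-5.
With this numbering: the double bond between C-1 and C-2; a methyl group at C-3.
Assembling the pieces gives 3-methylhex-1-ene.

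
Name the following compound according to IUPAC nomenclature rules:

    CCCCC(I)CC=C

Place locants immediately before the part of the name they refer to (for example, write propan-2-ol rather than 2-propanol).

The longest chain bearing the multiple bond is 8 carbons long (octane).
The chain contains a C=C double bond, so the unsaturation ending is -ene.
Number the chain so that numbering from this end puts the double bond at C-1 rather than C-7.
With this numbering: the double bond between C-1 and C-2; an iodo group at C-4.
Putting it together: 4-iodooct-1-ene.

4-iodooct-1-ene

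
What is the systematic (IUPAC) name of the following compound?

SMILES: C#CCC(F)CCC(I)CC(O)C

7-fluoro-4-iododec-9-yn-2-ol

Counting along the main chain through the –OH group and the multiple bond gives 10 carbons: the parent is decane.
The highest-priority functional group is an alcohol (–OH), so the name ends in -ol.
A C≡C triple bond in the chain gives the infix -yne-.
Choose the numbering such that numbering from this end puts the hydroxyl group at C-2 rather than C-9.
With this numbering: the hydroxyl at C-2; the triple bond between C-9 and C-10; a fluoro group at C-7; an iodo group at C-4.
Substituent prefixes are cited in alphabetical order (multiplying prefixes like di-/tri- are ignored for ordering).
Assembling the pieces gives 7-fluoro-4-iododec-9-yn-2-ol.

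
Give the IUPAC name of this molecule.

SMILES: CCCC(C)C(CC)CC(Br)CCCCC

7-bromo-5-ethyl-4-methyldodecane

The parent chain contains 12 carbons (dodecane).
The numbering direction is chosen so that the substituent locant set {4,5,7} is lower than {6,8,9} at the first point of difference.
This places a bromo group at C-7; an ethyl group at C-5; a methyl group at C-4.
The substituents are ordered alphabetically, ignoring any di-/tri- multipliers.
The name is 7-bromo-5-ethyl-4-methyldodecane.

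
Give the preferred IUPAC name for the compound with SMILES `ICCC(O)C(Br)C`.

Counting along the main chain through the –OH group gives 5 carbons: the parent is pentane.
The highest-priority functional group is an alcohol (–OH), so the name ends in -ol.
Number the chain so that the substituent locant set {1,4} is lower than {2,5} at the first point of difference.
That gives the hydroxyl at C-3; a bromo group at C-4; an iodo group at C-1.
Prefixes are listed alphabetically: bromo, iodo.
The name is 4-bromo-1-iodopentan-3-ol.

4-bromo-1-iodopentan-3-ol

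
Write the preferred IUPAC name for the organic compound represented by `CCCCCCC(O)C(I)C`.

The longest carbon chain that includes the –OH group has 9 carbons, so the parent hydride is nonane.
The principal characteristic group is an alcohol (–OH), named with the suffix -ol.
The numbering direction is chosen so that numbering from this end puts the hydroxyl group at C-3 rather than C-7.
With this numbering: the hydroxyl at C-3; an iodo group at C-2.
The name is 2-iodononan-3-ol.

2-iodononan-3-ol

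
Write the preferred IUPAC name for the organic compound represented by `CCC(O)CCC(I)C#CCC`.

6-iododec-7-yn-3-ol

The longest carbon chain that includes the –OH group and the multiple bond has 10 carbons, so the parent hydride is decane.
The highest-priority functional group is an alcohol (–OH), so the name ends in -ol.
The chain contains a C≡C triple bond, so the unsaturation ending is -yne.
Number the chain so that numbering from this end puts the hydroxyl group at C-3 rather than C-8.
This places the hydroxyl at C-3; the triple bond between C-7 and C-8; an iodo group at C-6.
The name is 6-iododec-7-yn-3-ol.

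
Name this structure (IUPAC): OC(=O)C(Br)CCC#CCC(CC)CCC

Counting along the main chain through the –COOH group and the multiple bond gives 11 carbons: the parent is undecane.
A carboxylic acid (terminal –COOH) is the principal characteristic group, giving the suffix -oic acid.
The chain contains a C≡C triple bond, so the unsaturation ending is -yne.
The numbering direction is chosen so that the carboxylic acid carbon is C-1 by definition.
That gives the triple bond between C-5 and C-6; a bromo group at C-2; an ethyl group at C-8.
Prefixes are listed alphabetically: bromo, ethyl.
Assembling the pieces gives 2-bromo-8-ethylundec-5-ynoic acid.

2-bromo-8-ethylundec-5-ynoic acid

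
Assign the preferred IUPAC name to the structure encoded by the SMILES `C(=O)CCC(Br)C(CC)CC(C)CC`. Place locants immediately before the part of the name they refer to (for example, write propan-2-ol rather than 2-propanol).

4-bromo-5-ethyl-7-methylnonanal

The longest carbon chain that includes the –CHO group has 9 carbons, so the parent hydride is nonane.
An aldehyde (terminal –CHO) is the principal characteristic group, giving the suffix -al.
The numbering direction is chosen so that the aldehyde carbon is C-1 by definition.
This places a bromo group at C-4; an ethyl group at C-5; a methyl group at C-7.
Substituent prefixes are cited in alphabetical order (multiplying prefixes like di-/tri- are ignored for ordering).
Assembling the pieces gives 4-bromo-5-ethyl-7-methylnonanal.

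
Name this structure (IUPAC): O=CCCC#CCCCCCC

The longest chain bearing the –CHO group and the multiple bond is 11 carbons long (undecane).
The highest-priority functional group is an aldehyde (terminal –CHO), so the name ends in -al.
A C≡C triple bond in the chain gives the infix -yne-.
Choose the numbering such that the aldehyde carbon is C-1 by definition.
That gives the triple bond between C-4 and C-5.
Assembling the pieces gives undec-4-ynal.

undec-4-ynal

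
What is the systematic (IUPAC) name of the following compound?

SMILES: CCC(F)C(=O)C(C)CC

3-fluoro-5-methylheptan-4-one

Counting along the main chain through the carbonyl gives 7 carbons: the parent is heptane.
The principal characteristic group is a ketone (C=O on an internal carbon), named with the suffix -one.
The numbering direction is chosen so that the locant sets are identical either way, so the alphabetically earlier fluoro substituent takes the lower locant (3 rather than 5).
This places the carbonyl at C-4; a fluoro group at C-3; a methyl group at C-5.
Prefixes are listed alphabetically: fluoro, methyl.
The name is 3-fluoro-5-methylheptan-4-one.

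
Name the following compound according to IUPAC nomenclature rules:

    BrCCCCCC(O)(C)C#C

The longest chain bearing the –OH group and the multiple bond is 8 carbons long (octane).
The principal characteristic group is an alcohol (–OH), named with the suffix -ol.
The chain contains a C≡C triple bond, so the unsaturation ending is -yne.
The numbering direction is chosen so that numbering from this end puts the hydroxyl group at C-3 rather than C-6.
With this numbering: the hydroxyl at C-3; the triple bond between C-1 and C-2; a bromo group at C-8; a methyl group at C-3.
Prefixes are listed alphabetically: bromo, methyl.
Putting it together: 8-bromo-3-methyloct-1-yn-3-ol.

8-bromo-3-methyloct-1-yn-3-ol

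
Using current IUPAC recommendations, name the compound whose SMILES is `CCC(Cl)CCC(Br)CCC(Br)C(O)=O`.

The longest carbon chain that includes the –COOH group has 10 carbons, so the parent hydride is decane.
The principal characteristic group is a carboxylic acid (terminal –COOH), named with the suffix -oic acid.
The numbering direction is chosen so that the carboxylic acid carbon is C-1 by definition.
That gives bromo groups at C-2 and C-5; a chloro group at C-8.
Prefixes are listed alphabetically: bromo, chloro.
Assembling the pieces gives 2,5-dibromo-8-chlorodecanoic acid.

2,5-dibromo-8-chlorodecanoic acid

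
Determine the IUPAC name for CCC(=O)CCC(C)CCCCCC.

6-methyldodecan-3-one

The longest carbon chain that includes the carbonyl has 12 carbons, so the parent hydride is dodecane.
The principal characteristic group is a ketone (C=O on an internal carbon), named with the suffix -one.
Number the chain so that numbering from this end puts the carbonyl group at C-3 rather than C-10.
With this numbering: the carbonyl at C-3; a methyl group at C-6.
Putting it together: 6-methyldodecan-3-one.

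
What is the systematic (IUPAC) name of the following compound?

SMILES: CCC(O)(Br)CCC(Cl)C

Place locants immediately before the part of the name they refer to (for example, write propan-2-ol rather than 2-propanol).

The longest chain bearing the –OH group is 7 carbons long (heptane).
The highest-priority functional group is an alcohol (–OH), so the name ends in -ol.
Number the chain so that numbering from this end puts the hydroxyl group at C-3 rather than C-5.
With this numbering: the hydroxyl at C-3; a bromo group at C-3; a chloro group at C-6.
Prefixes are listed alphabetically: bromo, chloro.
The name is 3-bromo-6-chloroheptan-3-ol.

3-bromo-6-chloroheptan-3-ol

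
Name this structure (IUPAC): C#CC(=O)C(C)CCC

The longest chain bearing the carbonyl and the multiple bond is 7 carbons long (heptane).
The principal characteristic group is a ketone (C=O on an internal carbon), named with the suffix -one.
The chain contains a C≡C triple bond, so the unsaturation ending is -yne.
Choose the numbering such that numbering from this end puts the carbonyl group at C-3 rather than C-5.
With this numbering: the carbonyl at C-3; the triple bond between C-1 and C-2; a methyl group at C-4.
Assembling the pieces gives 4-methylhept-1-yn-3-one.

4-methylhept-1-yn-3-one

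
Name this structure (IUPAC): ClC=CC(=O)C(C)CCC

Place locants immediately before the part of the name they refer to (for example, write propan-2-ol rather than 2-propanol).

Counting along the main chain through the carbonyl and the multiple bond gives 7 carbons: the parent is heptane.
The highest-priority functional group is a ketone (C=O on an internal carbon), so the name ends in -one.
The chain contains a C=C double bond, so the unsaturation ending is -ene.
The numbering direction is chosen so that numbering from this end puts the carbonyl group at C-3 rather than C-5.
That gives the carbonyl at C-3; the double bond between C-1 and C-2; a chloro group at C-1; a methyl group at C-4.
The substituents are ordered alphabetically, ignoring any di-/tri- multipliers.
Assembling the pieces gives 1-chloro-4-methylhept-1-en-3-one.

1-chloro-4-methylhept-1-en-3-one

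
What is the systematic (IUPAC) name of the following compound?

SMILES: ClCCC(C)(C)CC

1-chloro-3,3-dimethylpentane

The longest continuous carbon chain has 5 atoms, so the parent hydride is pentane.
Number the chain so that the substituent locant set {1,3,3} is lower than {3,3,5} at the first point of difference.
That gives a chloro group at C-1; two methyl groups at C-3.
The substituents are ordered alphabetically, ignoring any di-/tri- multipliers.
The name is 1-chloro-3,3-dimethylpentane.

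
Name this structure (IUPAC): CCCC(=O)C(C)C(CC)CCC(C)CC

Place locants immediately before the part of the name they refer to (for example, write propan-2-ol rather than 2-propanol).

The longest chain bearing the carbonyl is 11 carbons long (undecane).
A ketone (C=O on an internal carbon) is the principal characteristic group, giving the suffix -one.
The numbering direction is chosen so that numbering from this end puts the carbonyl group at C-4 rather than C-8.
That gives the carbonyl at C-4; an ethyl group at C-6; methyl groups at C-5 and C-9.
Substituent prefixes are cited in alphabetical order (multiplying prefixes like di-/tri- are ignored for ordering).
Assembling the pieces gives 6-ethyl-5,9-dimethylundecan-4-one.

6-ethyl-5,9-dimethylundecan-4-one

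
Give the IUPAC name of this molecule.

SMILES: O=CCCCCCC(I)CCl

The longest chain bearing the –CHO group is 8 carbons long (octane).
The principal characteristic group is an aldehyde (terminal –CHO), named with the suffix -al.
Choose the numbering such that the aldehyde carbon is C-1 by definition.
With this numbering: a chloro group at C-8; an iodo group at C-7.
Prefixes are listed alphabetically: chloro, iodo.
Assembling the pieces gives 8-chloro-7-iodooctanal.

8-chloro-7-iodooctanal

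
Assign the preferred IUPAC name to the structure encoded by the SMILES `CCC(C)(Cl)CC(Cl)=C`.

The longest carbon chain that includes the multiple bond has 6 carbons, so the parent hydride is hexane.
The chain contains a C=C double bond, so the unsaturation ending is -ene.
Choose the numbering such that numbering from this end puts the double bond at C-1 rather than C-5.
With this numbering: the double bond between C-1 and C-2; chloro groups at C-2 and C-4; a methyl group at C-4.
Substituent prefixes are cited in alphabetical order (multiplying prefixes like di-/tri- are ignored for ordering).
The name is 2,4-dichloro-4-methylhex-1-ene.

2,4-dichloro-4-methylhex-1-ene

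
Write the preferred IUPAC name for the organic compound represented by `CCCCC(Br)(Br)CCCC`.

5,5-dibromononane

The longest continuous carbon chain has 9 atoms, so the parent hydride is nonane.
The molecule is symmetric, so either numbering direction gives the same locants.
With this numbering: two bromo groups at C-5.
Putting it together: 5,5-dibromononane.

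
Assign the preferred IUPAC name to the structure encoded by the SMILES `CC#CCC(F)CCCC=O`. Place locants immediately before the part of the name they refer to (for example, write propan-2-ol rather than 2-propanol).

5-fluoronon-7-ynal

The longest carbon chain that includes the –CHO group and the multiple bond has 9 carbons, so the parent hydride is nonane.
An aldehyde (terminal –CHO) is the principal characteristic group, giving the suffix -al.
The chain contains a C≡C triple bond, so the unsaturation ending is -yne.
Number the chain so that the aldehyde carbon is C-1 by definition.
With this numbering: the triple bond between C-7 and C-8; a fluoro group at C-5.
Putting it together: 5-fluoronon-7-ynal.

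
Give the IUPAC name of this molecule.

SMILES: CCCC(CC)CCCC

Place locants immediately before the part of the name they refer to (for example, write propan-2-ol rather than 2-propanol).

The longest continuous carbon chain has 8 atoms, so the parent hydride is octane.
The numbering direction is chosen so that the substituent locant set {4} is lower than {5} at the first point of difference.
With this numbering: an ethyl group at C-4.
Assembling the pieces gives 4-ethyloctane.

4-ethyloctane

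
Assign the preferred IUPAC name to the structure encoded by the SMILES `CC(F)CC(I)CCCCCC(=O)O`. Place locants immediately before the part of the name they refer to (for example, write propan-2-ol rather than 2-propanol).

The longest chain bearing the –COOH group is 10 carbons long (decane).
The principal characteristic group is a carboxylic acid (terminal –COOH), named with the suffix -oic acid.
The numbering direction is chosen so that the carboxylic acid carbon is C-1 by definition.
This places a fluoro group at C-9; an iodo group at C-7.
Substituent prefixes are cited in alphabetical order (multiplying prefixes like di-/tri- are ignored for ordering).
Putting it together: 9-fluoro-7-iododecanoic acid.

9-fluoro-7-iododecanoic acid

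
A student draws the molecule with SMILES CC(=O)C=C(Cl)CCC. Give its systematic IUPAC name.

4-chlorohept-3-en-2-one

The longest chain bearing the carbonyl and the multiple bond is 7 carbons long (heptane).
The principal characteristic group is a ketone (C=O on an internal carbon), named with the suffix -one.
A C=C double bond in the chain gives the infix -ene-.
Number the chain so that numbering from this end puts the carbonyl group at C-2 rather than C-6.
This places the carbonyl at C-2; the double bond between C-3 and C-4; a chloro group at C-4.
The name is 4-chlorohept-3-en-2-one.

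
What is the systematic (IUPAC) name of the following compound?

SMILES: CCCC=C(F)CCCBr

1-bromo-4-fluorooct-4-ene

The longest carbon chain that includes the multiple bond has 8 carbons, so the parent hydride is octane.
A C=C double bond in the chain gives the infix -ene-.
Number the chain so that the substituent locant set {1,4} is lower than {5,8} at the first point of difference.
With this numbering: the double bond between C-4 and C-5; a bromo group at C-1; a fluoro group at C-4.
The substituents are ordered alphabetically, ignoring any di-/tri- multipliers.
Assembling the pieces gives 1-bromo-4-fluorooct-4-ene.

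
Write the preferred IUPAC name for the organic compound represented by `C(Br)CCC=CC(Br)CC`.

The longest chain bearing the multiple bond is 8 carbons long (octane).
The chain contains a C=C double bond, so the unsaturation ending is -ene.
Number the chain so that the substituent locant set {1,6} is lower than {3,8} at the first point of difference.
That gives the double bond between C-4 and C-5; bromo groups at C-1 and C-6.
Assembling the pieces gives 1,6-dibromooct-4-ene.

1,6-dibromooct-4-ene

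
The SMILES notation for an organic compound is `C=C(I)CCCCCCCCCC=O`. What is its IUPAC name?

11-iodododec-11-enal

Counting along the main chain through the –CHO group and the multiple bond gives 12 carbons: the parent is dodecane.
The principal characteristic group is an aldehyde (terminal –CHO), named with the suffix -al.
There is one C=C double bond, indicated by the ending -ene.
Choose the numbering such that the aldehyde carbon is C-1 by definition.
With this numbering: the double bond between C-11 and C-12; an iodo group at C-11.
Putting it together: 11-iodododec-11-enal.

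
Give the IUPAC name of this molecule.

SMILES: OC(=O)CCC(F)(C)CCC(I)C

The longest carbon chain that includes the –COOH group has 8 carbons, so the parent hydride is octane.
The principal characteristic group is a carboxylic acid (terminal –COOH), named with the suffix -oic acid.
The numbering direction is chosen so that the carboxylic acid carbon is C-1 by definition.
With this numbering: a fluoro group at C-4; an iodo group at C-7; a methyl group at C-4.
Substituent prefixes are cited in alphabetical order (multiplying prefixes like di-/tri- are ignored for ordering).
Assembling the pieces gives 4-fluoro-7-iodo-4-methyloctanoic acid.

4-fluoro-7-iodo-4-methyloctanoic acid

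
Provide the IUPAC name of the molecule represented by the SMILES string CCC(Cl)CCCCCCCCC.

The longest continuous carbon chain has 12 atoms, so the parent hydride is dodecane.
The numbering direction is chosen so that the substituent locant set {3} is lower than {10} at the first point of difference.
With this numbering: a chloro group at C-3.
The name is 3-chlorododecane.

3-chlorododecane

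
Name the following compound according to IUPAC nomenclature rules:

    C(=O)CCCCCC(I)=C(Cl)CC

The longest carbon chain that includes the –CHO group and the multiple bond has 10 carbons, so the parent hydride is decane.
The principal characteristic group is an aldehyde (terminal –CHO), named with the suffix -al.
There is one C=C double bond, indicated by the ending -ene.
Number the chain so that the aldehyde carbon is C-1 by definition.
This places the double bond between C-7 and C-8; a chloro group at C-8; an iodo group at C-7.
Substituent prefixes are cited in alphabetical order (multiplying prefixes like di-/tri- are ignored for ordering).
Assembling the pieces gives 8-chloro-7-iododec-7-enal.

8-chloro-7-iododec-7-enal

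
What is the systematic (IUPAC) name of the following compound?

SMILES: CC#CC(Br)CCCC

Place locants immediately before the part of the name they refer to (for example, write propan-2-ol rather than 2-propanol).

The longest chain bearing the multiple bond is 8 carbons long (octane).
There is one C≡C triple bond, indicated by the ending -yne.
The numbering direction is chosen so that numbering from this end puts the triple bond at C-2 rather than C-6.
This places the triple bond between C-2 and C-3; a bromo group at C-4.
Putting it together: 4-bromooct-2-yne.

4-bromooct-2-yne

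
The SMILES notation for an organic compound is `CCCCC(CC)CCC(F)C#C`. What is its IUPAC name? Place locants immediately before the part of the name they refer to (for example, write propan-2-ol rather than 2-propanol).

The longest carbon chain that includes the multiple bond has 10 carbons, so the parent hydride is decane.
A C≡C triple bond in the chain gives the infix -yne-.
Number the chain so that numbering from this end puts the triple bond at C-1 rather than C-9.
This places the triple bond between C-1 and C-2; an ethyl group at C-6; a fluoro group at C-3.
The substituents are ordered alphabetically, ignoring any di-/tri- multipliers.
The name is 6-ethyl-3-fluorodec-1-yne.

6-ethyl-3-fluorodec-1-yne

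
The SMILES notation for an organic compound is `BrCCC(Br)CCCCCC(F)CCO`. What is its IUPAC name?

The longest carbon chain that includes the –OH group has 11 carbons, so the parent hydride is undecane.
An alcohol (–OH) is the principal characteristic group, giving the suffix -ol.
Choose the numbering such that numbering from this end puts the hydroxyl group at C-1 rather than C-11.
With this numbering: the hydroxyl at C-1; bromo groups at C-9 and C-11; a fluoro group at C-3.
Substituent prefixes are cited in alphabetical order (multiplying prefixes like di-/tri- are ignored for ordering).
Assembling the pieces gives 9,11-dibromo-3-fluoroundecan-1-ol.

9,11-dibromo-3-fluoroundecan-1-ol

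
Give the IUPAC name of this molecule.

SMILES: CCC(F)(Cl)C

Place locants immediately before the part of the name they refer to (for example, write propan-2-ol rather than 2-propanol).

2-chloro-2-fluorobutane

The longest carbon chain is 4 atoms: the parent is butane.
Number the chain so that the substituent locant set {2,2} is lower than {3,3} at the first point of difference.
That gives a chloro group at C-2; a fluoro group at C-2.
The substituents are ordered alphabetically, ignoring any di-/tri- multipliers.
The name is 2-chloro-2-fluorobutane.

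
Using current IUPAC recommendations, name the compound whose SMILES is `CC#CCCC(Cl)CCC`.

6-chloronon-2-yne

Counting along the main chain through the multiple bond gives 9 carbons: the parent is nonane.
A C≡C triple bond in the chain gives the infix -yne-.
Choose the numbering such that numbering from this end puts the triple bond at C-2 rather than C-7.
With this numbering: the triple bond between C-2 and C-3; a chloro group at C-6.
The name is 6-chloronon-2-yne.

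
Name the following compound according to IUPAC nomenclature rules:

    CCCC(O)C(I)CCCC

5-iodononan-4-ol

Counting along the main chain through the –OH group gives 9 carbons: the parent is nonane.
The principal characteristic group is an alcohol (–OH), named with the suffix -ol.
Number the chain so that numbering from this end puts the hydroxyl group at C-4 rather than C-6.
That gives the hydroxyl at C-4; an iodo group at C-5.
Putting it together: 5-iodononan-4-ol.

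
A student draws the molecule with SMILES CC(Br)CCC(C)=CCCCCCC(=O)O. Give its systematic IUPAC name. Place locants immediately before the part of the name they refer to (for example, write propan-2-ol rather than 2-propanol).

11-bromo-8-methyldodec-7-enoic acid

The longest carbon chain that includes the –COOH group and the multiple bond has 12 carbons, so the parent hydride is dodecane.
The highest-priority functional group is a carboxylic acid (terminal –COOH), so the name ends in -oic acid.
There is one C=C double bond, indicated by the ending -ene.
Choose the numbering such that the carboxylic acid carbon is C-1 by definition.
This places the double bond between C-7 and C-8; a bromo group at C-11; a methyl group at C-8.
Prefixes are listed alphabetically: bromo, methyl.
Putting it together: 11-bromo-8-methyldodec-7-enoic acid.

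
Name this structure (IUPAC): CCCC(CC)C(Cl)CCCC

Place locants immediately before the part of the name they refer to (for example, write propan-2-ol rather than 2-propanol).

The longest carbon chain is 9 atoms: the parent is nonane.
Choose the numbering such that the substituent locant set {4,5} is lower than {5,6} at the first point of difference.
That gives a chloro group at C-5; an ethyl group at C-4.
The substituents are ordered alphabetically, ignoring any di-/tri- multipliers.
Assembling the pieces gives 5-chloro-4-ethylnonane.

5-chloro-4-ethylnonane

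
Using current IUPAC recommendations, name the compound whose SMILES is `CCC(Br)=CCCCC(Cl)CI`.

The longest chain bearing the multiple bond is 9 carbons long (nonane).
The chain contains a C=C double bond, so the unsaturation ending is -ene.
Number the chain so that numbering from this end puts the double bond at C-3 rather than C-6.
With this numbering: the double bond between C-3 and C-4; a bromo group at C-3; a chloro group at C-8; an iodo group at C-9.
The substituents are ordered alphabetically, ignoring any di-/tri- multipliers.
The name is 3-bromo-8-chloro-9-iodonon-3-ene.

3-bromo-8-chloro-9-iodonon-3-ene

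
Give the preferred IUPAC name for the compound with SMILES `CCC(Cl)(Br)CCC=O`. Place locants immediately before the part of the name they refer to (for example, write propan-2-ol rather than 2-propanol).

4-bromo-4-chlorohexanal

Counting along the main chain through the –CHO group gives 6 carbons: the parent is hexane.
An aldehyde (terminal –CHO) is the principal characteristic group, giving the suffix -al.
Choose the numbering such that the aldehyde carbon is C-1 by definition.
That gives a bromo group at C-4; a chloro group at C-4.
Prefixes are listed alphabetically: bromo, chloro.
Assembling the pieces gives 4-bromo-4-chlorohexanal.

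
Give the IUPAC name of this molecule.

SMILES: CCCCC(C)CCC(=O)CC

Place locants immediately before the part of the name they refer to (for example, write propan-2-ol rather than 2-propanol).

The longest chain bearing the carbonyl is 10 carbons long (decane).
A ketone (C=O on an internal carbon) is the principal characteristic group, giving the suffix -one.
Number the chain so that numbering from this end puts the carbonyl group at C-3 rather than C-8.
This places the carbonyl at C-3; a methyl group at C-6.
Assembling the pieces gives 6-methyldecan-3-one.

6-methyldecan-3-one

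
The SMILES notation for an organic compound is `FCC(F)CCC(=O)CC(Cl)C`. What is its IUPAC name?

2-chloro-7,8-difluorooctan-4-one

The longest chain bearing the carbonyl is 8 carbons long (octane).
A ketone (C=O on an internal carbon) is the principal characteristic group, giving the suffix -one.
Choose the numbering such that numbering from this end puts the carbonyl group at C-4 rather than C-5.
This places the carbonyl at C-4; a chloro group at C-2; fluoro groups at C-7 and C-8.
The substituents are ordered alphabetically, ignoring any di-/tri- multipliers.
Assembling the pieces gives 2-chloro-7,8-difluorooctan-4-one.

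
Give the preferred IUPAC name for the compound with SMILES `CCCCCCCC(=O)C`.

nonan-2-one

The longest carbon chain that includes the carbonyl has 9 carbons, so the parent hydride is nonane.
A ketone (C=O on an internal carbon) is the principal characteristic group, giving the suffix -one.
Number the chain so that numbering from this end puts the carbonyl group at C-2 rather than C-8.
That gives the carbonyl at C-2.
Putting it together: nonan-2-one.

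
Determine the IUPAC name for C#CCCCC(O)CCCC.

dec-9-yn-5-ol

The longest carbon chain that includes the –OH group and the multiple bond has 10 carbons, so the parent hydride is decane.
The principal characteristic group is an alcohol (–OH), named with the suffix -ol.
The chain contains a C≡C triple bond, so the unsaturation ending is -yne.
Choose the numbering such that numbering from this end puts the hydroxyl group at C-5 rather than C-6.
That gives the hydroxyl at C-5; the triple bond between C-9 and C-10.
Assembling the pieces gives dec-9-yn-5-ol.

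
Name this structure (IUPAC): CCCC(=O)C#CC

hept-2-yn-4-one

Counting along the main chain through the carbonyl and the multiple bond gives 7 carbons: the parent is heptane.
The highest-priority functional group is a ketone (C=O on an internal carbon), so the name ends in -one.
The chain contains a C≡C triple bond, so the unsaturation ending is -yne.
Choose the numbering such that numbering from this end puts the triple bond at C-2 rather than C-5.
That gives the carbonyl at C-4; the triple bond between C-2 and C-3.
Putting it together: hept-2-yn-4-one.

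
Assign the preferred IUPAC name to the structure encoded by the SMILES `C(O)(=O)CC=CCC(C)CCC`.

Counting along the main chain through the –COOH group and the multiple bond gives 9 carbons: the parent is nonane.
A carboxylic acid (terminal –COOH) is the principal characteristic group, giving the suffix -oic acid.
A C=C double bond in the chain gives the infix -ene-.
The numbering direction is chosen so that the carboxylic acid carbon is C-1 by definition.
That gives the double bond between C-3 and C-4; a methyl group at C-6.
The name is 6-methylnon-3-enoic acid.

6-methylnon-3-enoic acid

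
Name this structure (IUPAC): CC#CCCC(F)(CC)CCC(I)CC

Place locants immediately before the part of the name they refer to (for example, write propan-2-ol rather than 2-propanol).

6-ethyl-6-fluoro-9-iodoundec-2-yne

Counting along the main chain through the multiple bond gives 11 carbons: the parent is undecane.
The chain contains a C≡C triple bond, so the unsaturation ending is -yne.
The numbering direction is chosen so that numbering from this end puts the triple bond at C-2 rather than C-9.
With this numbering: the triple bond between C-2 and C-3; an ethyl group at C-6; a fluoro group at C-6; an iodo group at C-9.
The substituents are ordered alphabetically, ignoring any di-/tri- multipliers.
Assembling the pieces gives 6-ethyl-6-fluoro-9-iodoundec-2-yne.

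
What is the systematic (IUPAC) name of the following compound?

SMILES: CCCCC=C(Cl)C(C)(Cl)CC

The longest chain bearing the multiple bond is 9 carbons long (nonane).
A C=C double bond in the chain gives the infix -ene-.
Choose the numbering such that numbering from this end puts the double bond at C-4 rather than C-5.
This places the double bond between C-4 and C-5; chloro groups at C-3 and C-4; a methyl group at C-3.
Prefixes are listed alphabetically: chloro, methyl.
The name is 3,4-dichloro-3-methylnon-4-ene.

3,4-dichloro-3-methylnon-4-ene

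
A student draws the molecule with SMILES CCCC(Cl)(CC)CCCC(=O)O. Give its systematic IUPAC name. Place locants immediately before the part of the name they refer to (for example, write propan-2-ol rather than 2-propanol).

Counting along the main chain through the –COOH group gives 8 carbons: the parent is octane.
The highest-priority functional group is a carboxylic acid (terminal –COOH), so the name ends in -oic acid.
Number the chain so that the carboxylic acid carbon is C-1 by definition.
That gives a chloro group at C-5; an ethyl group at C-5.
Prefixes are listed alphabetically: chloro, ethyl.
Putting it together: 5-chloro-5-ethyloctanoic acid.

5-chloro-5-ethyloctanoic acid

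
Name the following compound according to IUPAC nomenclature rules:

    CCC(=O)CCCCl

6-chlorohexan-3-one

The longest carbon chain that includes the carbonyl has 6 carbons, so the parent hydride is hexane.
The principal characteristic group is a ketone (C=O on an internal carbon), named with the suffix -one.
Choose the numbering such that numbering from this end puts the carbonyl group at C-3 rather than C-4.
That gives the carbonyl at C-3; a chloro group at C-6.
Assembling the pieces gives 6-chlorohexan-3-one.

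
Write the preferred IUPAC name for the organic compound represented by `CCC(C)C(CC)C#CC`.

The longest carbon chain that includes the multiple bond has 7 carbons, so the parent hydride is heptane.
A C≡C triple bond in the chain gives the infix -yne-.
Choose the numbering such that numbering from this end puts the triple bond at C-2 rather than C-5.
With this numbering: the triple bond between C-2 and C-3; an ethyl group at C-4; a methyl group at C-5.
The substituents are ordered alphabetically, ignoring any di-/tri- multipliers.
Putting it together: 4-ethyl-5-methylhept-2-yne.

4-ethyl-5-methylhept-2-yne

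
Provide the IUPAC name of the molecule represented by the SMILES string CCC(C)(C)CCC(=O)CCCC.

The longest chain bearing the carbonyl is 10 carbons long (decane).
A ketone (C=O on an internal carbon) is the principal characteristic group, giving the suffix -one.
Choose the numbering such that numbering from this end puts the carbonyl group at C-5 rather than C-6.
With this numbering: the carbonyl at C-5; two methyl groups at C-8.
Putting it together: 8,8-dimethyldecan-5-one.

8,8-dimethyldecan-5-one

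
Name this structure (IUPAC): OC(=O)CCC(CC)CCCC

Counting along the main chain through the –COOH group gives 8 carbons: the parent is octane.
The highest-priority functional group is a carboxylic acid (terminal –COOH), so the name ends in -oic acid.
The numbering direction is chosen so that the carboxylic acid carbon is C-1 by definition.
With this numbering: an ethyl group at C-4.
Assembling the pieces gives 4-ethyloctanoic acid.

4-ethyloctanoic acid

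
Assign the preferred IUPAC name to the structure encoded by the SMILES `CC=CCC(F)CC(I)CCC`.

5-fluoro-7-iododec-2-ene

The longest carbon chain that includes the multiple bond has 10 carbons, so the parent hydride is decane.
A C=C double bond in the chain gives the infix -ene-.
The numbering direction is chosen so that numbering from this end puts the double bond at C-2 rather than C-8.
With this numbering: the double bond between C-2 and C-3; a fluoro group at C-5; an iodo group at C-7.
The substituents are ordered alphabetically, ignoring any di-/tri- multipliers.
The name is 5-fluoro-7-iododec-2-ene.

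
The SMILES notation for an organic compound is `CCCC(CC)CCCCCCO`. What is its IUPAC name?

7-ethyldecan-1-ol

The longest chain bearing the –OH group is 10 carbons long (decane).
The principal characteristic group is an alcohol (–OH), named with the suffix -ol.
The numbering direction is chosen so that numbering from this end puts the hydroxyl group at C-1 rather than C-10.
That gives the hydroxyl at C-1; an ethyl group at C-7.
Putting it together: 7-ethyldecan-1-ol.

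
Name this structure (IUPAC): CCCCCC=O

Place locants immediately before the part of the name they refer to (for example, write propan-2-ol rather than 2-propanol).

The longest carbon chain that includes the –CHO group has 6 carbons, so the parent hydride is hexane.
An aldehyde (terminal –CHO) is the principal characteristic group, giving the suffix -al.
Number the chain so that the aldehyde carbon is C-1 by definition.
Putting it together: hexanal.

hexanal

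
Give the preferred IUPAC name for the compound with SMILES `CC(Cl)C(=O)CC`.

2-chloropentan-3-one

The longest carbon chain that includes the carbonyl has 5 carbons, so the parent hydride is pentane.
The highest-priority functional group is a ketone (C=O on an internal carbon), so the name ends in -one.
Choose the numbering such that the substituent locant set {2} is lower than {4} at the first point of difference.
This places the carbonyl at C-3; a chloro group at C-2.
Putting it together: 2-chloropentan-3-one.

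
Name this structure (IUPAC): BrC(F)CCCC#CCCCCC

1-bromo-1-fluoroundec-5-yne

The longest carbon chain that includes the multiple bond has 11 carbons, so the parent hydride is undecane.
The chain contains a C≡C triple bond, so the unsaturation ending is -yne.
The numbering direction is chosen so that numbering from this end puts the triple bond at C-5 rather than C-6.
That gives the triple bond between C-5 and C-6; a bromo group at C-1; a fluoro group at C-1.
The substituents are ordered alphabetically, ignoring any di-/tri- multipliers.
Assembling the pieces gives 1-bromo-1-fluoroundec-5-yne.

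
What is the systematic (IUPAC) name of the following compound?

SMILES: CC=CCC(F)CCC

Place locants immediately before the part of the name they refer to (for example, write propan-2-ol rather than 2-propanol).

5-fluorooct-2-ene

The longest chain bearing the multiple bond is 8 carbons long (octane).
There is one C=C double bond, indicated by the ending -ene.
Choose the numbering such that numbering from this end puts the double bond at C-2 rather than C-6.
That gives the double bond between C-2 and C-3; a fluoro group at C-5.
Assembling the pieces gives 5-fluorooct-2-ene.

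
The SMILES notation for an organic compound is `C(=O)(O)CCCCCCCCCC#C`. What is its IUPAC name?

dodec-11-ynoic acid

The longest carbon chain that includes the –COOH group and the multiple bond has 12 carbons, so the parent hydride is dodecane.
The highest-priority functional group is a carboxylic acid (terminal –COOH), so the name ends in -oic acid.
The chain contains a C≡C triple bond, so the unsaturation ending is -yne.
Choose the numbering such that the carboxylic acid carbon is C-1 by definition.
That gives the triple bond between C-11 and C-12.
Assembling the pieces gives dodec-11-ynoic acid.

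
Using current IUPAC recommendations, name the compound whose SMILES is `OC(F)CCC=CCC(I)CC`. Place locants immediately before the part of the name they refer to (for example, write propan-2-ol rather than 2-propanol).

1-fluoro-7-iodonon-4-en-1-ol

The longest chain bearing the –OH group and the multiple bond is 9 carbons long (nonane).
The principal characteristic group is an alcohol (–OH), named with the suffix -ol.
There is one C=C double bond, indicated by the ending -ene.
The numbering direction is chosen so that numbering from this end puts the hydroxyl group at C-1 rather than C-9.
That gives the hydroxyl at C-1; the double bond between C-4 and C-5; a fluoro group at C-1; an iodo group at C-7.
Prefixes are listed alphabetically: fluoro, iodo.
Assembling the pieces gives 1-fluoro-7-iodonon-4-en-1-ol.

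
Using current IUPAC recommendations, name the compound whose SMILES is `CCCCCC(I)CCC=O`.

4-iodononanal

Counting along the main chain through the –CHO group gives 9 carbons: the parent is nonane.
The highest-priority functional group is an aldehyde (terminal –CHO), so the name ends in -al.
Number the chain so that the aldehyde carbon is C-1 by definition.
With this numbering: an iodo group at C-4.
The name is 4-iodononanal.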